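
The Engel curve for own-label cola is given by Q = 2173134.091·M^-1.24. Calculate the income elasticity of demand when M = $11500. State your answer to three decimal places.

-1.240

For Q = A·M^β the income elasticity is constant and equal to β.
Here β = -1.24, so η = -1.240.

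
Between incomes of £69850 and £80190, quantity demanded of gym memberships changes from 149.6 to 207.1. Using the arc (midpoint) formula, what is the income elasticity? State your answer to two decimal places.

ΔQ = 207.1 − 149.6 = 57.5; midpoint Q̄ = (149.6 + 207.1)/2 = 178.35.
ΔI = 80190 − 69850 = 10340; midpoint Ī = (69850 + 80190)/2 = 75020.
η = (ΔQ/Q̄) ÷ (ΔI/Ī) = (57.5/178.35) ÷ (10340/75020) = 2.34.

2.34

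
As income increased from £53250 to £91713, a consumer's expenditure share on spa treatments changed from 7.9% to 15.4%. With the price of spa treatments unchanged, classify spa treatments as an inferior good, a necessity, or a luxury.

The budget share rises as income rises, so η > 1.

luxury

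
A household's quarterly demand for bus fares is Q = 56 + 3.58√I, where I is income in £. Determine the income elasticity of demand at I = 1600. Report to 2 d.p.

0.36

At I = 1600: Q = 199.200.
dQ/dI = 3.58/(2√I) = 0.04475 at this income.
η = (dQ/dI)·(I/Q) = 0.04475 × (1600/199.200) = 0.36.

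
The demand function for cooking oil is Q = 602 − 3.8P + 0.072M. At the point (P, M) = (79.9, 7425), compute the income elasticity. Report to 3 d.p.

0.642

At P = 79.9, M = 7425: Q = 832.980.
Holding P constant, ∂Q/∂M = 0.072.
η_M = (∂Q/∂M)·(M/Q) = 0.072 × (7425/832.980) = 0.642.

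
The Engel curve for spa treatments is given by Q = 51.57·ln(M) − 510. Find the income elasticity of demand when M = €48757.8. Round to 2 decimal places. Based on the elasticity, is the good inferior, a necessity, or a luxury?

1.10 (luxury)

At M = 48757.8: Q = 46.679.
dQ/dM = 51.57/M = 0.00105768 at this income.
η = (dQ/dM)·(M/Q) = 0.00105768 × (48757.8/46.679) = 1.10.
Since η > 1, the good is a luxury.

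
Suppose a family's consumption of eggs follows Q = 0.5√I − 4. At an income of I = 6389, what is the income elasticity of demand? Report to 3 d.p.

0.556

At I = 6389: Q = 35.966.
dQ/dI = 0.5/(2√I) = 0.00312769 at this income.
η = (dQ/dI)·(I/Q) = 0.00312769 × (6389/35.966) = 0.556.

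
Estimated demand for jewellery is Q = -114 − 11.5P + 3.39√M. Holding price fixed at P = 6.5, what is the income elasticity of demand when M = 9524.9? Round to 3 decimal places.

At P = 6.5, M = 9524.9: Q = 142.099.
Holding P constant, ∂Q/∂M = 3.39/(2√M) = 0.0173676.
η_M = (∂Q/∂M)·(M/Q) = 0.0173676 × (9524.9/142.099) = 1.164.

1.164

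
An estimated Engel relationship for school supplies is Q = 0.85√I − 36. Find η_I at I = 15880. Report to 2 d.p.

At I = 15880: Q = 71.113.
dQ/dI = 0.85/(2√I) = 0.00337259 at this income.
η = (dQ/dI)·(I/Q) = 0.00337259 × (15880/71.113) = 0.75.

0.75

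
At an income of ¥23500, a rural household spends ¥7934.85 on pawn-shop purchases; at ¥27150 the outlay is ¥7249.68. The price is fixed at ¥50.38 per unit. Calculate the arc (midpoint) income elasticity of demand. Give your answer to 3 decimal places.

-0.626

With a constant price, Q₁ = 7934.85/50.38 = 157.500 and Q₂ = 7249.68/50.38 = 143.900 (equivalently, work directly with expenditure since P cancels).
Midpoint %ΔQ = (7249.68 − 7934.85)/7592.27 = -0.09025; midpoint %ΔI = (27150 − 23500)/25325 = 0.14413.
η = -0.09025 / 0.14413 = -0.626.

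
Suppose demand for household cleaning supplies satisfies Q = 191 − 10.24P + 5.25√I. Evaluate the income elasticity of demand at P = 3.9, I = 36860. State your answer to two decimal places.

At P = 3.9, I = 36860: Q = 1159.009.
Holding P constant, ∂Q/∂I = 5.25/(2√I) = 0.0136726.
η_I = (∂Q/∂I)·(I/Q) = 0.0136726 × (36860/1159.009) = 0.43.

0.43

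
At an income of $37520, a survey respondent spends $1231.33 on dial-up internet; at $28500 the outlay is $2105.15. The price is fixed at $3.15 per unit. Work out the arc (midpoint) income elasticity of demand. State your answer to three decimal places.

-1.917

With a constant price, Q₁ = 1231.33/3.15 = 390.898 and Q₂ = 2105.15/3.15 = 668.302 (equivalently, work directly with expenditure since P cancels).
Midpoint %ΔQ = (2105.15 − 1231.33)/1668.24 = 0.52380; midpoint %ΔI = (28500 − 37520)/33010 = -0.27325.
η = 0.52380 / -0.27325 = -1.917.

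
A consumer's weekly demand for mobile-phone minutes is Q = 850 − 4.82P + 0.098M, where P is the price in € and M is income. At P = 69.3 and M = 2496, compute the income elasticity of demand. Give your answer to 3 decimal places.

At P = 69.3, M = 2496: Q = 760.582.
Holding P constant, ∂Q/∂M = 0.098.
η_M = (∂Q/∂M)·(M/Q) = 0.098 × (2496/760.582) = 0.322.

0.322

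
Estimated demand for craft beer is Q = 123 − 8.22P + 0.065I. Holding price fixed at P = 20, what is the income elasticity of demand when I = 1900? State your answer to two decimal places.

1.50

At P = 20, I = 1900: Q = 82.100.
Holding P constant, ∂Q/∂I = 0.065.
η_I = (∂Q/∂I)·(I/Q) = 0.065 × (1900/82.100) = 1.50.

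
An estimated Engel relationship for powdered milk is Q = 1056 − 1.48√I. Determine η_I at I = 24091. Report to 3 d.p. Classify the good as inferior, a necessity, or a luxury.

-0.139 (inferior good)

At I = 24091: Q = 826.285.
dQ/dI = -1.48/(2√I) = -0.00476765 at this income.
η = (dQ/dI)·(I/Q) = -0.00476765 × (24091/826.285) = -0.139.
Since η < 0, the good is an inferior good.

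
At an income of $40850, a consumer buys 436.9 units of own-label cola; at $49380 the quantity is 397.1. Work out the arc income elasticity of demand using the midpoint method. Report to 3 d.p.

ΔQ = 397.1 − 436.9 = -39.8; midpoint Q̄ = (436.9 + 397.1)/2 = 417.
ΔI = 49380 − 40850 = 8530; midpoint Ī = (40850 + 49380)/2 = 45115.
η = (ΔQ/Q̄) ÷ (ΔI/Ī) = (-39.8/417) ÷ (8530/45115) = -0.505.

-0.505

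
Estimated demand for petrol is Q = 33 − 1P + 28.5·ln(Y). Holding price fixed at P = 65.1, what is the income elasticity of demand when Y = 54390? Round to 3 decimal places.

At P = 65.1, Y = 54390: Q = 278.662.
Holding P constant, ∂Q/∂Y = 28.5/Y = 0.000523993.
η_Y = (∂Q/∂Y)·(Y/Q) = 0.000523993 × (54390/278.662) = 0.102.

0.102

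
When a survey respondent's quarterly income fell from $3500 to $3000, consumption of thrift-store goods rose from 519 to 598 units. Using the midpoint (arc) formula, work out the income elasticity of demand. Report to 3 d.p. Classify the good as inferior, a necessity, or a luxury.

ΔQ = 598 − 519 = 79; midpoint Q̄ = (519 + 598)/2 = 558.5.
ΔI = 3000 − 3500 = -500; midpoint Ī = (3500 + 3000)/2 = 3250.
η = (ΔQ/Q̄) ÷ (ΔI/Ī) = (79/558.5) ÷ (-500/3250) = -0.919.
η < 0 ⇒ inferior good.

-0.919 (inferior good)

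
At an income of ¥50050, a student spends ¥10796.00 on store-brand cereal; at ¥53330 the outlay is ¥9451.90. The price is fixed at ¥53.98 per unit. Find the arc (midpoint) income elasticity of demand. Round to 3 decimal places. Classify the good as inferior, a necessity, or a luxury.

With a constant price, Q₁ = 10796.00/53.98 = 200.000 and Q₂ = 9451.90/53.98 = 175.100 (equivalently, work directly with expenditure since P cancels).
Midpoint %ΔQ = (9451.90 − 10796.00)/10123.95 = -0.13276; midpoint %ΔI = (53330 − 50050)/51690 = 0.06346.
η = -0.13276 / 0.06346 = -2.092.
η < 0 ⇒ inferior good.

-2.092 (inferior good)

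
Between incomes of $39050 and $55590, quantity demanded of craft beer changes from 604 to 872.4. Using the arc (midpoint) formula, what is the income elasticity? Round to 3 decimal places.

1.040

ΔQ = 872.4 − 604 = 268.4; midpoint Q̄ = (604 + 872.4)/2 = 738.2.
ΔI = 55590 − 39050 = 16540; midpoint Ī = (39050 + 55590)/2 = 47320.
η = (ΔQ/Q̄) ÷ (ΔI/Ī) = (268.4/738.2) ÷ (16540/47320) = 1.040.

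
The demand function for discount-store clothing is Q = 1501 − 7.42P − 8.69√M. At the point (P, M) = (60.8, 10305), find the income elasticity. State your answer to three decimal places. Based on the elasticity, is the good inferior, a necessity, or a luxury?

At P = 60.8, M = 10305: Q = 167.711.
Holding P constant, ∂Q/∂M = -8.69/(2√M) = -0.0428022.
η_M = (∂Q/∂M)·(M/Q) = -0.0428022 × (10305/167.711) = -2.630.
Since η < 0, this is an inferior good.

-2.630 (inferior good)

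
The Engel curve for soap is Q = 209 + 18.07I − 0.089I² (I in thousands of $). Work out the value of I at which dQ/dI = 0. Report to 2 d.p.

101.52

dQ/dI = 18.07 − 0.178I.
The good is inferior where dQ/dI < 0. Setting dQ/dI = 0 gives I = 18.07 / 0.178 = 101.52.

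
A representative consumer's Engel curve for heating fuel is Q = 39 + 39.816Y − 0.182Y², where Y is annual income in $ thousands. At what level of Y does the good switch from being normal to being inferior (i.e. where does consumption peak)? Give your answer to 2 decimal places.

109.38

dQ/dY = 39.816 − 0.364Y.
The good is inferior where dQ/dY < 0. Setting dQ/dY = 0 gives Y = 39.816 / 0.364 = 109.38.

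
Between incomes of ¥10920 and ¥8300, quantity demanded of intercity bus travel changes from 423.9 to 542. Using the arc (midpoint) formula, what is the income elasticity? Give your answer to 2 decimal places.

-0.90

ΔQ = 542 − 423.9 = 118.1; midpoint Q̄ = (423.9 + 542)/2 = 482.95.
ΔI = 8300 − 10920 = -2620; midpoint Ī = (10920 + 8300)/2 = 9610.
η = (ΔQ/Q̄) ÷ (ΔI/Ī) = (118.1/482.95) ÷ (-2620/9610) = -0.90.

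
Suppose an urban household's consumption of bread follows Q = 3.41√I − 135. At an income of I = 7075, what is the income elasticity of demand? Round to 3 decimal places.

At I = 7075: Q = 151.825.
dQ/dI = 3.41/(2√I) = 0.0202703 at this income.
η = (dQ/dI)·(I/Q) = 0.0202703 × (7075/151.825) = 0.945.

0.945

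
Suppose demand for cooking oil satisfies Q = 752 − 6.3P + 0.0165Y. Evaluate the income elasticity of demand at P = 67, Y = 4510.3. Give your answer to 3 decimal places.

At P = 67, Y = 4510.3: Q = 404.320.
Holding P constant, ∂Q/∂Y = 0.0165.
η_Y = (∂Q/∂Y)·(Y/Q) = 0.0165 × (4510.3/404.320) = 0.184.

0.184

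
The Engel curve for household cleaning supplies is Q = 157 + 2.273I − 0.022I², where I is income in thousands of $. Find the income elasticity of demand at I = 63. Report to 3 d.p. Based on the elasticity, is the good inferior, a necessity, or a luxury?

-0.148 (inferior good)

At I = 63: Q = 212.8810.
dQ/dI = 2.273 − 0.044I = -0.49900.
η = (dQ/dI)·(I/Q) = -0.49900 × (63/212.8810) = -0.148.
η < 0 ⇒ inferior good.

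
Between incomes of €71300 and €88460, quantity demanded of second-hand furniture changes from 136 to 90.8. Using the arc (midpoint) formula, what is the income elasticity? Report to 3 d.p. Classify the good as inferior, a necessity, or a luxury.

ΔQ = 90.8 − 136 = -45.2; midpoint Q̄ = (136 + 90.8)/2 = 113.4.
ΔI = 88460 − 71300 = 17160; midpoint Ī = (71300 + 88460)/2 = 79880.
η = (ΔQ/Q̄) ÷ (ΔI/Ī) = (-45.2/113.4) ÷ (17160/79880) = -1.855.
η < 0 ⇒ inferior good.

-1.855 (inferior good)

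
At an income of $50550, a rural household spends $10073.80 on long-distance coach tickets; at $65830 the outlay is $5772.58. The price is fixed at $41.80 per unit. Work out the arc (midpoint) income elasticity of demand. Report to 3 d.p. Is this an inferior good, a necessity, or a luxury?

With a constant price, Q₁ = 10073.80/41.80 = 241.000 and Q₂ = 5772.58/41.80 = 138.100 (equivalently, work directly with expenditure since P cancels).
Midpoint %ΔQ = (5772.58 − 10073.80)/7923.19 = -0.54286; midpoint %ΔI = (65830 − 50550)/58190 = 0.26259.
η = -0.54286 / 0.26259 = -2.067.
η < 0 ⇒ inferior good.

-2.067 (inferior good)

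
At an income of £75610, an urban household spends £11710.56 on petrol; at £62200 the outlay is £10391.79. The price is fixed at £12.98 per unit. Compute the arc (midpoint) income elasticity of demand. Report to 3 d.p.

0.613

With a constant price, Q₁ = 11710.56/12.98 = 902.200 and Q₂ = 10391.79/12.98 = 800.600 (equivalently, work directly with expenditure since P cancels).
Midpoint %ΔQ = (10391.79 − 11710.56)/11051.18 = -0.11933; midpoint %ΔI = (62200 − 75610)/68905 = -0.19462.
η = -0.11933 / -0.19462 = 0.613.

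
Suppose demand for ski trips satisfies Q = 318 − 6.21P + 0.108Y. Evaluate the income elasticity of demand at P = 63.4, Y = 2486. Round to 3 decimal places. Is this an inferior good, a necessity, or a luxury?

At P = 63.4, Y = 2486: Q = 192.774.
Holding P constant, ∂Q/∂Y = 0.108.
η_Y = (∂Q/∂Y)·(Y/Q) = 0.108 × (2486/192.774) = 1.393.
Since η > 1, this is a luxury.

1.393 (luxury)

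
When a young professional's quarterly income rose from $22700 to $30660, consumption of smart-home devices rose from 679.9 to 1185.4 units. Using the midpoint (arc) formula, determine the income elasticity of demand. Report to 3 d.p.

1.817

ΔQ = 1185.4 − 679.9 = 505.5; midpoint Q̄ = (679.9 + 1185.4)/2 = 932.65.
ΔI = 30660 − 22700 = 7960; midpoint Ī = (22700 + 30660)/2 = 26680.
η = (ΔQ/Q̄) ÷ (ΔI/Ī) = (505.5/932.65) ÷ (7960/26680) = 1.817.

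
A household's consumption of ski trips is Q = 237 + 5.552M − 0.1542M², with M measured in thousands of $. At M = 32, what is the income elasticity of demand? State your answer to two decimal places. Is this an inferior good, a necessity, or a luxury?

At M = 32: Q = 256.7632.
dQ/dM = 5.552 − 0.3084M = -4.31680.
η = (dQ/dM)·(M/Q) = -4.31680 × (32/256.7632) = -0.54.
η < 0 ⇒ inferior good.

-0.54 (inferior good)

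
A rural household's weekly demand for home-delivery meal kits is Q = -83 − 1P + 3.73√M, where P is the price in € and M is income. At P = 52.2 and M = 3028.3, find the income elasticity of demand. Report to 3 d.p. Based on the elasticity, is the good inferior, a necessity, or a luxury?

1.465 (luxury)

At P = 52.2, M = 3028.3: Q = 70.062.
Holding P constant, ∂Q/∂M = 3.73/(2√M) = 0.0338906.
η_M = (∂Q/∂M)·(M/Q) = 0.0338906 × (3028.3/70.062) = 1.465.
Since η > 1, this is a luxury.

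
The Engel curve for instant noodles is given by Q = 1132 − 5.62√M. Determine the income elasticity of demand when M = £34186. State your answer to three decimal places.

-5.593

At M = 34186: Q = 92.893.
dQ/dM = -5.62/(2√M) = -0.0151979 at this income.
η = (dQ/dM)·(M/Q) = -0.0151979 × (34186/92.893) = -5.593.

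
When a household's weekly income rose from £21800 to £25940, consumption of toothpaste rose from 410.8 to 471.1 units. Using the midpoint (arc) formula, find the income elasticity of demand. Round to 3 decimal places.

ΔQ = 471.1 − 410.8 = 60.3; midpoint Q̄ = (410.8 + 471.1)/2 = 440.95.
ΔI = 25940 − 21800 = 4140; midpoint Ī = (21800 + 25940)/2 = 23870.
η = (ΔQ/Q̄) ÷ (ΔI/Ī) = (60.3/440.95) ÷ (4140/23870) = 0.788.

0.788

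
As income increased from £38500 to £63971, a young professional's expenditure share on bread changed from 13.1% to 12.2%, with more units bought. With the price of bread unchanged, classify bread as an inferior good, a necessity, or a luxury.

necessity

Quantity rises but the budget share falls as income rises, so 0 < η < 1.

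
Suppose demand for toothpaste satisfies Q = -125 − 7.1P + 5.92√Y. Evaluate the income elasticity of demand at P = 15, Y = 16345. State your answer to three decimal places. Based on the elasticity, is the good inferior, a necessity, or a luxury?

0.720 (necessity)

At P = 15, Y = 16345: Q = 525.358.
Holding P constant, ∂Q/∂Y = 5.92/(2√Y) = 0.0231526.
η_Y = (∂Q/∂Y)·(Y/Q) = 0.0231526 × (16345/525.358) = 0.720.
Since 0 < η < 1, this is a necessity.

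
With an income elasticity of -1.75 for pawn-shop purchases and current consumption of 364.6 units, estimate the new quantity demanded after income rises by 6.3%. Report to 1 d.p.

%ΔQ ≈ η × %ΔI = -1.75 × 6.3% = -11.025%.
New Q ≈ 364.6 × (1 − 0.11025) = 324.4.

324.4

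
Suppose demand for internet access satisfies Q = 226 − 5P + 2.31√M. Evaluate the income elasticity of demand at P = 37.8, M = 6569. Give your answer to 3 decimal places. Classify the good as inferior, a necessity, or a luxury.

At P = 37.8, M = 6569: Q = 224.224.
Holding P constant, ∂Q/∂M = 2.31/(2√M) = 0.0142506.
η_M = (∂Q/∂M)·(M/Q) = 0.0142506 × (6569/224.224) = 0.417.
Since 0 < η < 1, this is a necessity.

0.417 (necessity)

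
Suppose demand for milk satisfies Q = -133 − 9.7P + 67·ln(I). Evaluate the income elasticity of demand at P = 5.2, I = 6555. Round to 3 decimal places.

0.165

At P = 5.2, I = 6555: Q = 405.355.
Holding P constant, ∂Q/∂I = 67/I = 0.0102212.
η_I = (∂Q/∂I)·(I/Q) = 0.0102212 × (6555/405.355) = 0.165.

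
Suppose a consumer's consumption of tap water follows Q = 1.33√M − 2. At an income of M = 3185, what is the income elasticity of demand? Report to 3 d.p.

0.514

At M = 3185: Q = 73.060.
dQ/dM = 1.33/(2√M) = 0.0117833 at this income.
η = (dQ/dM)·(M/Q) = 0.0117833 × (3185/73.060) = 0.514.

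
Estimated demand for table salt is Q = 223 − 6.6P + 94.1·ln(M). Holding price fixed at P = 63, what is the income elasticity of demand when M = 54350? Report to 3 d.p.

0.113

At P = 63, M = 54350: Q = 833.191.
Holding P constant, ∂Q/∂M = 94.1/M = 0.00173137.
η_M = (∂Q/∂M)·(M/Q) = 0.00173137 × (54350/833.191) = 0.113.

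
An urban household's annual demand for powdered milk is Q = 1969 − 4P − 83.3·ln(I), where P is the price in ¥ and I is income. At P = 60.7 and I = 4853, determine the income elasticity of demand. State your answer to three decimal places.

-0.082

At P = 60.7, I = 4853: Q = 1019.204.
Holding P constant, ∂Q/∂I = -83.3/I = -0.0171646.
η_I = (∂Q/∂I)·(I/Q) = -0.0171646 × (4853/1019.204) = -0.082.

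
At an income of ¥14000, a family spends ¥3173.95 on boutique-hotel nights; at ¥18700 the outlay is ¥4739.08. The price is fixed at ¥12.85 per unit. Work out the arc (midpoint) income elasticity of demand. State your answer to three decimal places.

1.376

With a constant price, Q₁ = 3173.95/12.85 = 247.000 and Q₂ = 4739.08/12.85 = 368.800 (equivalently, work directly with expenditure since P cancels).
Midpoint %ΔQ = (4739.08 − 3173.95)/3956.52 = 0.39558; midpoint %ΔI = (18700 − 14000)/16350 = 0.28746.
η = 0.39558 / 0.28746 = 1.376.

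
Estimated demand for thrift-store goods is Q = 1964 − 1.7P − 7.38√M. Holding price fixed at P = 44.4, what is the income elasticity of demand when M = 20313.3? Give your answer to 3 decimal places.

At P = 44.4, M = 20313.3: Q = 836.687.
Holding P constant, ∂Q/∂M = -7.38/(2√M) = -0.0258902.
η_M = (∂Q/∂M)·(M/Q) = -0.0258902 × (20313.3/836.687) = -0.629.

-0.629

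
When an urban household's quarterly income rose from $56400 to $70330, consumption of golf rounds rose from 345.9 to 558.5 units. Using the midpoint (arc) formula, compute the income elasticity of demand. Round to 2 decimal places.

2.14

ΔQ = 558.5 − 345.9 = 212.6; midpoint Q̄ = (345.9 + 558.5)/2 = 452.2.
ΔI = 70330 − 56400 = 13930; midpoint Ī = (56400 + 70330)/2 = 63365.
η = (ΔQ/Q̄) ÷ (ΔI/Ī) = (212.6/452.2) ÷ (13930/63365) = 2.14.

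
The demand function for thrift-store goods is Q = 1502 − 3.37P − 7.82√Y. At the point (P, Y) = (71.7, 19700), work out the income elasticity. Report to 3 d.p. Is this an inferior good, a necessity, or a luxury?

At P = 71.7, Y = 19700: Q = 162.782.
Holding P constant, ∂Q/∂Y = -7.82/(2√Y) = -0.0278576.
η_Y = (∂Q/∂Y)·(Y/Q) = -0.0278576 × (19700/162.782) = -3.371.
Since η < 0, this is an inferior good.

-3.371 (inferior good)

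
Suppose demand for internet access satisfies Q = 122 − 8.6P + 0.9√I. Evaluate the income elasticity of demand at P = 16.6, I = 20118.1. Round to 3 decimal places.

0.597

At P = 16.6, I = 20118.1: Q = 106.894.
Holding P constant, ∂Q/∂I = 0.9/(2√I) = 0.00317263.
η_I = (∂Q/∂I)·(I/Q) = 0.00317263 × (20118.1/106.894) = 0.597.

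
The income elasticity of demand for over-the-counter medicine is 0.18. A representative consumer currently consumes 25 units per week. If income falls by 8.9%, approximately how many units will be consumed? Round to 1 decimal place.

%ΔQ ≈ η × %ΔI = 0.18 × (-8.9%) = -1.602%.
New Q ≈ 25 × (1 − 0.01602) = 24.6.

24.6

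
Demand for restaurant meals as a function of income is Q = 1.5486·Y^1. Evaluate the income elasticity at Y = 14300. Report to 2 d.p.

1.00

For Q = A·Y^β the income elasticity is constant and equal to β.
Here β = 1, so η = 1.00.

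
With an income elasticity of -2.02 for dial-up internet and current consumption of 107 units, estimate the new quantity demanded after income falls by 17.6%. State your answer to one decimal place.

%ΔQ ≈ η × %ΔI = -2.02 × (-17.6%) = 35.552%.
New Q ≈ 107 × (1 + 0.35552) = 145.0.

145.0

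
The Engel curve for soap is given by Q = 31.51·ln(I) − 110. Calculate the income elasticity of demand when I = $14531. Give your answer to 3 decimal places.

0.164

At I = 14531: Q = 191.993.
dQ/dI = 31.51/I = 0.00216847 at this income.
η = (dQ/dI)·(I/Q) = 0.00216847 × (14531/191.993) = 0.164.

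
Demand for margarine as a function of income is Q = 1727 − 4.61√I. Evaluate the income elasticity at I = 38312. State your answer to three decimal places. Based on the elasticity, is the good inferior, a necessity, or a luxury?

At I = 38312: Q = 824.664.
dQ/dI = -4.61/(2√I) = -0.0117762 at this income.
η = (dQ/dI)·(I/Q) = -0.0117762 × (38312/824.664) = -0.547.
Since η < 0, the good is an inferior good.

-0.547 (inferior good)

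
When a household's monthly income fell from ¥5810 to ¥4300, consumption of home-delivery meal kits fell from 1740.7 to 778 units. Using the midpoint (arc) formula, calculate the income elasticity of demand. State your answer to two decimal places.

2.56

ΔQ = 778 − 1740.7 = -962.7; midpoint Q̄ = (1740.7 + 778)/2 = 1259.35.
ΔI = 4300 − 5810 = -1510; midpoint Ī = (5810 + 4300)/2 = 5055.
η = (ΔQ/Q̄) ÷ (ΔI/Ī) = (-962.7/1259.35) ÷ (-1510/5055) = 2.56.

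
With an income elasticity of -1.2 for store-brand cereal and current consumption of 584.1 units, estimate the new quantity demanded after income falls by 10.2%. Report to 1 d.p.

655.6

%ΔQ ≈ η × %ΔI = -1.2 × (-10.2%) = 12.24%.
New Q ≈ 584.1 × (1 + 0.1224) = 655.6.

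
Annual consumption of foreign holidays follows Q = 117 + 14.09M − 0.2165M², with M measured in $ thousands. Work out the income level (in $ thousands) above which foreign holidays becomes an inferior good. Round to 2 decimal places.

32.54

dQ/dM = 14.09 − 0.433M.
The good is inferior where dQ/dM < 0. Setting dQ/dM = 0 gives M = 14.09 / 0.433 = 32.54.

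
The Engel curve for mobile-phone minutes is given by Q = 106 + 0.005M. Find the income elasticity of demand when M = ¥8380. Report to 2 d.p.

0.28

At M = 8380: Q = 147.900.
dQ/dM = 0.005.
η = (dQ/dM)·(M/Q) = 0.005 × (8380/147.900) = 0.28.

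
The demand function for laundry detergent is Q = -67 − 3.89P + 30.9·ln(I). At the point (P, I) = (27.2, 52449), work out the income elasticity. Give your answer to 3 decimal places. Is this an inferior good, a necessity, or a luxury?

At P = 27.2, I = 52449: Q = 163.001.
Holding P constant, ∂Q/∂I = 30.9/I = 0.000589144.
η_I = (∂Q/∂I)·(I/Q) = 0.000589144 × (52449/163.001) = 0.190.
Since 0 < η < 1, this is a necessity.

0.190 (necessity)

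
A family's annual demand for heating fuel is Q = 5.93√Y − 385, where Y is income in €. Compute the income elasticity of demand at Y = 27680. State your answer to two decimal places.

0.82

At Y = 27680: Q = 601.592.
dQ/dY = 5.93/(2√Y) = 0.0178214 at this income.
η = (dQ/dY)·(Y/Q) = 0.0178214 × (27680/601.592) = 0.82.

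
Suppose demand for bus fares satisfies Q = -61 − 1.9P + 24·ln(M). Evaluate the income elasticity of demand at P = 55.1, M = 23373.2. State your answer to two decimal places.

At P = 55.1, M = 23373.2: Q = 75.734.
Holding P constant, ∂Q/∂M = 24/M = 0.00102682.
η_M = (∂Q/∂M)·(M/Q) = 0.00102682 × (23373.2/75.734) = 0.32.

0.32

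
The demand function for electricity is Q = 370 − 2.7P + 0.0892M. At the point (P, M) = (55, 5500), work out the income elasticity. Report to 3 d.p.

0.689

At P = 55, M = 5500: Q = 712.100.
Holding P constant, ∂Q/∂M = 0.0892.
η_M = (∂Q/∂M)·(M/Q) = 0.0892 × (5500/712.100) = 0.689.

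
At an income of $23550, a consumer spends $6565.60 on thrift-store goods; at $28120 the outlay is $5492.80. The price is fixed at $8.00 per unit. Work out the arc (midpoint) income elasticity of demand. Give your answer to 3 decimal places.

With a constant price, Q₁ = 6565.60/8.00 = 820.700 and Q₂ = 5492.80/8.00 = 686.600 (equivalently, work directly with expenditure since P cancels).
Midpoint %ΔQ = (5492.80 − 6565.60)/6029.20 = -0.17793; midpoint %ΔI = (28120 − 23550)/25835 = 0.17689.
η = -0.17793 / 0.17689 = -1.006.

-1.006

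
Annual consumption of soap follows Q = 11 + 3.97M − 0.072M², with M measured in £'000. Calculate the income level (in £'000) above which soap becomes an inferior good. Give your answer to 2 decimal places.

dQ/dM = 3.97 − 0.144M.
The good is inferior where dQ/dM < 0. Setting dQ/dM = 0 gives M = 3.97 / 0.144 = 27.57.

27.57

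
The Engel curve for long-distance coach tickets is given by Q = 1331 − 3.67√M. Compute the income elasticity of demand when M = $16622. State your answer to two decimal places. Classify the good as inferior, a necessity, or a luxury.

-0.28 (inferior good)

At M = 16622: Q = 857.840.
dQ/dM = -3.67/(2√M) = -0.0142329 at this income.
η = (dQ/dM)·(M/Q) = -0.0142329 × (16622/857.840) = -0.28.
Since η < 0, the good is an inferior good.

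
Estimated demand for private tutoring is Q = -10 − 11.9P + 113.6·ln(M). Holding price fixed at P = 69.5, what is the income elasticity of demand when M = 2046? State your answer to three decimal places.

At P = 69.5, M = 2046: Q = 28.996.
Holding P constant, ∂Q/∂M = 113.6/M = 0.055523.
η_M = (∂Q/∂M)·(M/Q) = 0.055523 × (2046/28.996) = 3.918.

3.918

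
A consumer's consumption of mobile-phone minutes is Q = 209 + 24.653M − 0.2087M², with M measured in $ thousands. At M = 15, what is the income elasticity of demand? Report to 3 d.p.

0.519

At M = 15: Q = 531.8375.
dQ/dM = 24.653 − 0.4174M = 18.39200.
η = (dQ/dM)·(M/Q) = 18.39200 × (15/531.8375) = 0.519.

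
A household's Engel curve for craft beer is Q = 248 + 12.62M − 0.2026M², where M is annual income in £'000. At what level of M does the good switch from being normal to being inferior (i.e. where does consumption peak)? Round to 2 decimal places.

dQ/dM = 12.62 − 0.4052M.
The good is inferior where dQ/dM < 0. Setting dQ/dM = 0 gives M = 12.62 / 0.4052 = 31.15.

31.15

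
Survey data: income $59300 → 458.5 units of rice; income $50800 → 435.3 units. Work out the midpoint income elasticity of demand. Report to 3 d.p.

0.336

ΔQ = 435.3 − 458.5 = -23.2; midpoint Q̄ = (458.5 + 435.3)/2 = 446.9.
ΔI = 50800 − 59300 = -8500; midpoint Ī = (59300 + 50800)/2 = 55050.
η = (ΔQ/Q̄) ÷ (ΔI/Ī) = (-23.2/446.9) ÷ (-8500/55050) = 0.336.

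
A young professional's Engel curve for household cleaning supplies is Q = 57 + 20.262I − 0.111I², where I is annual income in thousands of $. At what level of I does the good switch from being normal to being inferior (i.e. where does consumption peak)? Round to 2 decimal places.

dQ/dI = 20.262 − 0.222I.
The good is inferior where dQ/dI < 0. Setting dQ/dI = 0 gives I = 20.262 / 0.222 = 91.27.

91.27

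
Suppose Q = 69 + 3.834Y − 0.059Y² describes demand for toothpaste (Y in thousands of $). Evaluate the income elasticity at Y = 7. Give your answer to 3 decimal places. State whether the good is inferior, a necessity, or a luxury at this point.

At Y = 7: Q = 92.9470.
dQ/dY = 3.834 − 0.118Y = 3.00800.
η = (dQ/dY)·(Y/Q) = 3.00800 × (7/92.9470) = 0.227.
0 < η < 1 ⇒ necessity.

0.227 (necessity)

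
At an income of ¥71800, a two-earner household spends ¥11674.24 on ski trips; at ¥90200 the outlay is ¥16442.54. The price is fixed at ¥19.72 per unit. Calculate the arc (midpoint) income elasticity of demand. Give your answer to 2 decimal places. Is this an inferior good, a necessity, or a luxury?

With a constant price, Q₁ = 11674.24/19.72 = 592.000 and Q₂ = 16442.54/19.72 = 833.800 (equivalently, work directly with expenditure since P cancels).
Midpoint %ΔQ = (16442.54 − 11674.24)/14058.39 = 0.33918; midpoint %ΔI = (90200 − 71800)/81000 = 0.22716.
η = 0.33918 / 0.22716 = 1.49.
η > 1 ⇒ luxury.

1.49 (luxury)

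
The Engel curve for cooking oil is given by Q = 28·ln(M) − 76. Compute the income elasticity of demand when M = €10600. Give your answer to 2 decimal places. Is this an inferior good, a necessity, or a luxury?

0.15 (necessity)

At M = 10600: Q = 183.521.
dQ/dM = 28/M = 0.00264151 at this income.
η = (dQ/dM)·(M/Q) = 0.00264151 × (10600/183.521) = 0.15.
Since 0 < η < 1, the good is a necessity.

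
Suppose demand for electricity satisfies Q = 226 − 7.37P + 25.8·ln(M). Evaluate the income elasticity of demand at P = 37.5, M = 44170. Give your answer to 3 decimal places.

At P = 37.5, M = 44170: Q = 225.577.
Holding P constant, ∂Q/∂M = 25.8/M = 0.000584107.
η_M = (∂Q/∂M)·(M/Q) = 0.000584107 × (44170/225.577) = 0.114.

0.114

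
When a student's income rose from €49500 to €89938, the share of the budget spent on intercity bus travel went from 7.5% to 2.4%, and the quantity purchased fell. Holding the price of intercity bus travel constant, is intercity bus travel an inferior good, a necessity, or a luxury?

inferior good

Quantity demanded falls as income rises, so η < 0.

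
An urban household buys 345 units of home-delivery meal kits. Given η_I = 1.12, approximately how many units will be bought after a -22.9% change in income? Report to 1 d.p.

256.5

%ΔQ ≈ η × %ΔI = 1.12 × (-22.9%) = -25.648%.
New Q ≈ 345 × (1 − 0.25648) = 256.5.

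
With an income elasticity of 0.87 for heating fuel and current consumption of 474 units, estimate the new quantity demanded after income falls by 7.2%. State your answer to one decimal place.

%ΔQ ≈ η × %ΔI = 0.87 × (-7.2%) = -6.264%.
New Q ≈ 474 × (1 − 0.06264) = 444.3.

444.3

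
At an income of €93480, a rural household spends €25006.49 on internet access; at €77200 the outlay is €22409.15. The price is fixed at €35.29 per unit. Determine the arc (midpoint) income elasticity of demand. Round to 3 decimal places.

0.574

With a constant price, Q₁ = 25006.49/35.29 = 708.600 and Q₂ = 22409.15/35.29 = 635.000 (equivalently, work directly with expenditure since P cancels).
Midpoint %ΔQ = (22409.15 − 25006.49)/23707.82 = -0.10956; midpoint %ΔI = (77200 − 93480)/85340 = -0.19077.
η = -0.10956 / -0.19077 = 0.574.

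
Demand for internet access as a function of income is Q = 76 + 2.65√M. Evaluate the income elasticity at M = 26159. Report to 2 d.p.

At M = 26159: Q = 504.604.
dQ/dM = 2.65/(2√M) = 0.00819229 at this income.
η = (dQ/dM)·(M/Q) = 0.00819229 × (26159/504.604) = 0.42.

0.42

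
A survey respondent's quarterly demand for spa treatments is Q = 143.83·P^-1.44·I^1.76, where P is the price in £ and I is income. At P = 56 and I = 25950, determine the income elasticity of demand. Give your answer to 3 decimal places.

For a multiplicative demand Q = A·P^α·I^β, the income elasticity is β everywhere.
Here β = 1.76, so η = 1.760.

1.760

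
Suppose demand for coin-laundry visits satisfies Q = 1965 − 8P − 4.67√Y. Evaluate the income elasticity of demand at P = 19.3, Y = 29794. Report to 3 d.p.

-0.401

At P = 19.3, Y = 29794: Q = 1004.514.
Holding P constant, ∂Q/∂Y = -4.67/(2√Y) = -0.0135277.
η_Y = (∂Q/∂Y)·(Y/Q) = -0.0135277 × (29794/1004.514) = -0.401.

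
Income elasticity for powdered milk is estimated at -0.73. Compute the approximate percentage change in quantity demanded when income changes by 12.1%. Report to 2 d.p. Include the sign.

-8.83%

%ΔQ ≈ η × %ΔI = -0.73 × 12.1% = -8.83%.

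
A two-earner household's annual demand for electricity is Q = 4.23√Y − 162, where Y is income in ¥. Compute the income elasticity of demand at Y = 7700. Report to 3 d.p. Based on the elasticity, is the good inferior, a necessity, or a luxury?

At Y = 7700: Q = 209.181.
dQ/dY = 4.23/(2√Y) = 0.0241027 at this income.
η = (dQ/dY)·(Y/Q) = 0.0241027 × (7700/209.181) = 0.887.
Since 0 < η < 1, the good is a necessity.

0.887 (necessity)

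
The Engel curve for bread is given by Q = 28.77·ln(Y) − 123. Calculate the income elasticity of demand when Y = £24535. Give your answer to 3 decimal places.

At Y = 24535: Q = 167.803.
dQ/dY = 28.77/Y = 0.00117261 at this income.
η = (dQ/dY)·(Y/Q) = 0.00117261 × (24535/167.803) = 0.171.

0.171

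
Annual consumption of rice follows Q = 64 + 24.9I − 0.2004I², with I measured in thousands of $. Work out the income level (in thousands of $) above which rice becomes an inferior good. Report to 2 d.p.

dQ/dI = 24.9 − 0.4008I.
The good is inferior where dQ/dI < 0. Setting dQ/dI = 0 gives I = 24.9 / 0.4008 = 62.13.

62.13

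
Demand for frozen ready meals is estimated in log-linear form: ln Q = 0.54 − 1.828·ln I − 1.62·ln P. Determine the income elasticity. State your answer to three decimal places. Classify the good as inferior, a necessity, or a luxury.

In a log-linear demand, the coefficient on ln I is the income elasticity.
So η = -1.828.
η < 0 ⇒ inferior good.

-1.828 (inferior good)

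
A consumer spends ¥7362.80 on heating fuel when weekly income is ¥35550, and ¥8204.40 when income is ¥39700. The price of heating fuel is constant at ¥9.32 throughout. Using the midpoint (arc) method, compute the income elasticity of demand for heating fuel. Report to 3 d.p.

0.980

With a constant price, Q₁ = 7362.80/9.32 = 790.000 and Q₂ = 8204.40/9.32 = 880.300 (equivalently, work directly with expenditure since P cancels).
Midpoint %ΔQ = (8204.40 − 7362.80)/7783.60 = 0.10812; midpoint %ΔI = (39700 − 35550)/37625 = 0.11030.
η = 0.10812 / 0.11030 = 0.980.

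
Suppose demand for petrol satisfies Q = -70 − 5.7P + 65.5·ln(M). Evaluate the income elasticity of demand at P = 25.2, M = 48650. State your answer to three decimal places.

At P = 25.2, M = 48650: Q = 493.263.
Holding P constant, ∂Q/∂M = 65.5/M = 0.00134635.
η_M = (∂Q/∂M)·(M/Q) = 0.00134635 × (48650/493.263) = 0.133.

0.133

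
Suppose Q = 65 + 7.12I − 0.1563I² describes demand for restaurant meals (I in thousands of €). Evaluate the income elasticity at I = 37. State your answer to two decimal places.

At I = 37: Q = 114.4653.
dQ/dI = 7.12 − 0.3126I = -4.44620.
η = (dQ/dI)·(I/Q) = -4.44620 × (37/114.4653) = -1.44.

-1.44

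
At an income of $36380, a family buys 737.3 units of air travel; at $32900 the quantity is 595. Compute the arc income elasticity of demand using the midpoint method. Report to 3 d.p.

ΔQ = 595 − 737.3 = -142.3; midpoint Q̄ = (737.3 + 595)/2 = 666.15.
ΔI = 32900 − 36380 = -3480; midpoint Ī = (36380 + 32900)/2 = 34640.
η = (ΔQ/Q̄) ÷ (ΔI/Ī) = (-142.3/666.15) ÷ (-3480/34640) = 2.126.

2.126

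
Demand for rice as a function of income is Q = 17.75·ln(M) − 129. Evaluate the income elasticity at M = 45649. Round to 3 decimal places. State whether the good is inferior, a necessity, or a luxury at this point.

At M = 45649: Q = 61.435.
dQ/dM = 17.75/M = 0.000388837 at this income.
η = (dQ/dM)·(M/Q) = 0.000388837 × (45649/61.435) = 0.289.
Since 0 < η < 1, the good is a necessity.

0.289 (necessity)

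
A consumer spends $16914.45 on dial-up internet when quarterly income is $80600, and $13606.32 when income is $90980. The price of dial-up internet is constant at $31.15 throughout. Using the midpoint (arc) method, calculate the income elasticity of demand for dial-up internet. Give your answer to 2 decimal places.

-1.79

With a constant price, Q₁ = 16914.45/31.15 = 543.000 and Q₂ = 13606.32/31.15 = 436.800 (equivalently, work directly with expenditure since P cancels).
Midpoint %ΔQ = (13606.32 − 16914.45)/15260.39 = -0.21678; midpoint %ΔI = (90980 − 80600)/85790 = 0.12099.
η = -0.21678 / 0.12099 = -1.79.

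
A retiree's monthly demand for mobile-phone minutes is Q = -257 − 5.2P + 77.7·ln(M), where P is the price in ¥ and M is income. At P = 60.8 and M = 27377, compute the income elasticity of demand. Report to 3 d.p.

0.352

At P = 60.8, M = 27377: Q = 220.737.
Holding P constant, ∂Q/∂M = 77.7/M = 0.00283815.
η_M = (∂Q/∂M)·(M/Q) = 0.00283815 × (27377/220.737) = 0.352.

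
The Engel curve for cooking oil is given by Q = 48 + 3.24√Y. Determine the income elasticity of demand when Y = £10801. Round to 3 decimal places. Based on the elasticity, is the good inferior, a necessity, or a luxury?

0.438 (necessity)

At Y = 10801: Q = 384.726.
dQ/dY = 3.24/(2√Y) = 0.0155877 at this income.
η = (dQ/dY)·(Y/Q) = 0.0155877 × (10801/384.726) = 0.438.
Since 0 < η < 1, the good is a necessity.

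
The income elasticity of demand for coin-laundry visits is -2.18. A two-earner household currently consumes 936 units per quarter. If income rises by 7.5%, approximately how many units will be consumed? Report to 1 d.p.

%ΔQ ≈ η × %ΔI = -2.18 × 7.5% = -16.35%.
New Q ≈ 936 × (1 − 0.1635) = 783.0.

783.0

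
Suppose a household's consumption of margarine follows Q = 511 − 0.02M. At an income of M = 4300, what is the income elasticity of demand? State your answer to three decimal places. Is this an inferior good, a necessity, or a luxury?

-0.202 (inferior good)

At M = 4300: Q = 425.000.
dQ/dM = −0.02.
η = (dQ/dM)·(M/Q) = -0.02 × (4300/425.000) = -0.202.
Since η < 0, the good is an inferior good.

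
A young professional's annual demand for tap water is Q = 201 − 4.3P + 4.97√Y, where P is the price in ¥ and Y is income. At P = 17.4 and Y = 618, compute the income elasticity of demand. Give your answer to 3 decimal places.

0.247

At P = 17.4, Y = 618: Q = 249.732.
Holding P constant, ∂Q/∂Y = 4.97/(2√Y) = 0.0999614.
η_Y = (∂Q/∂Y)·(Y/Q) = 0.0999614 × (618/249.732) = 0.247.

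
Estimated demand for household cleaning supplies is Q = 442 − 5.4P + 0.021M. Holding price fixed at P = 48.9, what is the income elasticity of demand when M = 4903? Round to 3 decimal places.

0.367

At P = 48.9, M = 4903: Q = 280.903.
Holding P constant, ∂Q/∂M = 0.021.
η_M = (∂Q/∂M)·(M/Q) = 0.021 × (4903/280.903) = 0.367.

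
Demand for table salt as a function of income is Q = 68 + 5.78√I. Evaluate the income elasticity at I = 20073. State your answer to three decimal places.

At I = 20073: Q = 886.906.
dQ/dI = 5.78/(2√I) = 0.0203982 at this income.
η = (dQ/dI)·(I/Q) = 0.0203982 × (20073/886.906) = 0.462.

0.462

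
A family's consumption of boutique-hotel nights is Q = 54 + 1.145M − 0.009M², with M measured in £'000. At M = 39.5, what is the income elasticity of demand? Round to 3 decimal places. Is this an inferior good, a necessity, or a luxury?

At M = 39.5: Q = 85.1853.
dQ/dM = 1.145 − 0.018M = 0.43400.
η = (dQ/dM)·(M/Q) = 0.43400 × (39.5/85.1853) = 0.201.
0 < η < 1 ⇒ necessity.

0.201 (necessity)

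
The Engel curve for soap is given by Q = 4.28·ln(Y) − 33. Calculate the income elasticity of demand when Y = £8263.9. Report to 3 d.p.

At Y = 8263.9: Q = 5.604.
dQ/dY = 4.28/Y = 0.000517915 at this income.
η = (dQ/dY)·(Y/Q) = 0.000517915 × (8263.9/5.604) = 0.764.

0.764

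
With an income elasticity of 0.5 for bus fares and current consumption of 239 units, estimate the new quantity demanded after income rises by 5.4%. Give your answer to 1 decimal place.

%ΔQ ≈ η × %ΔI = 0.5 × 5.4% = 2.7%.
New Q ≈ 239 × (1 + 0.027) = 245.5.

245.5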